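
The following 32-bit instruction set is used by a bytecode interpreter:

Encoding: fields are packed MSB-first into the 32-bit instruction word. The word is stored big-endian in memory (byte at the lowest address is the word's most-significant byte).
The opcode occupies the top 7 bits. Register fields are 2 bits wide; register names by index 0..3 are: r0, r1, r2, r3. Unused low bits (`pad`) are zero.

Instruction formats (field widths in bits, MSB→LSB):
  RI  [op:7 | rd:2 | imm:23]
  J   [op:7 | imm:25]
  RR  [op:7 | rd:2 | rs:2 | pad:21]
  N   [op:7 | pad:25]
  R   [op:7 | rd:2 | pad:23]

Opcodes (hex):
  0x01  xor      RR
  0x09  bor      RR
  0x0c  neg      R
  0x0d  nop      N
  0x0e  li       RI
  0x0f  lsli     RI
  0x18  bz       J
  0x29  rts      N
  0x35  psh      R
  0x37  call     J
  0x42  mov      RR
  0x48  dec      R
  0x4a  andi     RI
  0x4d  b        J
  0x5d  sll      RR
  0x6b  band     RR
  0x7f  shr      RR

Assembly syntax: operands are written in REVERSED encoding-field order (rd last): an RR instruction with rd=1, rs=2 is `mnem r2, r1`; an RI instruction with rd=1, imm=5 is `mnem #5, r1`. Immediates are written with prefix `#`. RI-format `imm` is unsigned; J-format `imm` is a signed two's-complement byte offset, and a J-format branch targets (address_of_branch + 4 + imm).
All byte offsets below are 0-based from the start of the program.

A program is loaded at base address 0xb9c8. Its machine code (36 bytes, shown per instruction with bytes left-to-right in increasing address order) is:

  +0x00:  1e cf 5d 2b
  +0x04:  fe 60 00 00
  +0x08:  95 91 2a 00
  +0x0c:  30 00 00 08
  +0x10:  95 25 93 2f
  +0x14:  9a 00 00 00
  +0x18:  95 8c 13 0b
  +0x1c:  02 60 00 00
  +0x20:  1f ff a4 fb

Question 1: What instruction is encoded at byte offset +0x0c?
off 0x0c: read 30 00 00 08 as big → 0x30000008
  op=0x30000008>>25=0x18 ⇒ bz (J)
  imm@[24:0]=0x8 ⇒ #8

bz #8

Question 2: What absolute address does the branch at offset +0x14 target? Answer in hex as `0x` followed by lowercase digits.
0xb9e0

off 0x14: read 9a 00 00 00 as big → 0x9a000000
  op=0x9a000000>>25=0x4d ⇒ b (J)
  [24:0] imm=0 = #0
  target = base 0xb9c8 + off 0x14 + 4 + imm 0 = 0xb9e0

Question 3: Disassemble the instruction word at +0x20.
lsli #8365307, r3

+0x20: 1f ff a4 fb ⇒ word 0x1fffa4fb (big)
  top 7b → 0xf → lsli [RI]
  rd@[24:23]=0x3 ⇒ r3
  imm@[22:0]=0x7fa4fb ⇒ #8365307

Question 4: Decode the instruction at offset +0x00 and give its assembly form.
+0x00: 1e cf 5d 2b ⇒ word 0x1ecf5d2b (big)
  opcode bits[31:25]=0xf: lsli/RI
  [24:23] rd=1 = r1
  [22:0] imm=5201195 = #5201195

lsli #5201195, r1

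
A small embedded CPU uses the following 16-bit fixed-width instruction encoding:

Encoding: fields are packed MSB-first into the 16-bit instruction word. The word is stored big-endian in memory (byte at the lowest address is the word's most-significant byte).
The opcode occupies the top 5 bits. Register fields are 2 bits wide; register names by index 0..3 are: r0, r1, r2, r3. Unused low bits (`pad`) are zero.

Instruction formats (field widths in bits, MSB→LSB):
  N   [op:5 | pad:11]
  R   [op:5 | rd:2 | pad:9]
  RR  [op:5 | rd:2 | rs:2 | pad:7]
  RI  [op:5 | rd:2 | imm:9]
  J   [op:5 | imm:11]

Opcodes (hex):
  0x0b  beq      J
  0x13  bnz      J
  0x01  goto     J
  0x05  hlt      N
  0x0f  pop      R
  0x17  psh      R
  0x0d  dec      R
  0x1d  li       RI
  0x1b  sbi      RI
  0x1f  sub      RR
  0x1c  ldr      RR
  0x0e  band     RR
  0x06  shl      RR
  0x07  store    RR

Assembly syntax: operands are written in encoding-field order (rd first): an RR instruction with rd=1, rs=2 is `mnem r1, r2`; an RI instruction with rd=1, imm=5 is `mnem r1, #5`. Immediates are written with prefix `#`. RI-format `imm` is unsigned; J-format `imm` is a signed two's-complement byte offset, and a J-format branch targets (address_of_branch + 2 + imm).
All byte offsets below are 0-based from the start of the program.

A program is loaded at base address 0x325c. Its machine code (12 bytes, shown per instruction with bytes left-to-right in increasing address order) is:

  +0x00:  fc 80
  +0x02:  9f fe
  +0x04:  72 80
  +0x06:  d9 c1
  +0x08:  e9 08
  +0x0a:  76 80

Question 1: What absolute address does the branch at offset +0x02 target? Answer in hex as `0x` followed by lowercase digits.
@+02  big-endian(9f fe) = 0x9ffe
  top 5b → 0x13 → bnz [J]
  imm: (w>>0)&0x7ff=0x7fe (s11→-2) → #-2
  target = base 0x325c + off 0x02 + 2 + imm -2 = 0x325e

0x325e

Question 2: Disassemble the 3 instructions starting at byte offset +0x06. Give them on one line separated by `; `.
sbi r0, #449; li r0, #264; band r3, r1

+0x06: d9 c1 ⇒ word 0xd9c1 (big)
  op=0xd9c1>>11=0x1b ⇒ sbi (RI)
  rd: (w>>9)&0x3=0x0 → r0
  imm: (w>>0)&0x1ff=0x1c1 → #449
+0x08: e9 08 ⇒ word 0xe908 (big)
  op=0xe908>>11=0x1d ⇒ li (RI)
  rd: (w>>9)&0x3=0x0 → r0
  imm: (w>>0)&0x1ff=0x108 → #264
+0x0a: 76 80 ⇒ word 0x7680 (big)
  op=0x7680>>11=0xe ⇒ band (RR)
  rd: (w>>9)&0x3=0x3 → r3
  rs: (w>>7)&0x3=0x1 → r1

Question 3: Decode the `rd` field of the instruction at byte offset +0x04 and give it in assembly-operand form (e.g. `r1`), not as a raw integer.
@+04  big-endian(72 80) = 0x7280
  op=0x7280>>11=0xe ⇒ band (RR)
  rd: (w>>9)&0x3=0x1 → r1
  rs: (w>>7)&0x3=0x1 → r1

r1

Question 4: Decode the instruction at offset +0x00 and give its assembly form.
@+00  big-endian(fc 80) = 0xfc80
  op=0xfc80>>11=0x1f ⇒ sub (RR)
  [10:9] rd=2 = r2
  [8:7] rs=1 = r1

sub r2, r1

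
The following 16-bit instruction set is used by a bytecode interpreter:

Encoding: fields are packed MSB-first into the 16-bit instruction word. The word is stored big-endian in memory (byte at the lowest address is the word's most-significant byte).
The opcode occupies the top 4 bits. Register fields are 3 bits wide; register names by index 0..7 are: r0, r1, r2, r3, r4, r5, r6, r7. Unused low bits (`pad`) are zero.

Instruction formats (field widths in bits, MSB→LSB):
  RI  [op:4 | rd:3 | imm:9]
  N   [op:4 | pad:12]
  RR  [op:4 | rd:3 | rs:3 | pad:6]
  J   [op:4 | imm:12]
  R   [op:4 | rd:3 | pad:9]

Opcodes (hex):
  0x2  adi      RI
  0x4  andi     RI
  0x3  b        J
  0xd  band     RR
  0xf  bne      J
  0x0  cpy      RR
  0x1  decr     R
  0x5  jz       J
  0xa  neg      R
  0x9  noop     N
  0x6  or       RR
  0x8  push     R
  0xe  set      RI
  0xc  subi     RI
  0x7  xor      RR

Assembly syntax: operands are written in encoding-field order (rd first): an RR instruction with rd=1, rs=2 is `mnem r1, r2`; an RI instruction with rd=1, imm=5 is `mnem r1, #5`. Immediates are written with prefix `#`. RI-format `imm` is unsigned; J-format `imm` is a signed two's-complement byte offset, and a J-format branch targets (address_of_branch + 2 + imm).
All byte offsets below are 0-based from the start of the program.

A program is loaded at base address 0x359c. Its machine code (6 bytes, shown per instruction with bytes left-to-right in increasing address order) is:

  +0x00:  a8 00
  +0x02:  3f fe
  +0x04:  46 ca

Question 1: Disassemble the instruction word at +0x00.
[00] a8 00 → 0xa800
  op=0xa800>>12=0xa ⇒ neg (R)
  [11:9] rd=4 = r4

neg r4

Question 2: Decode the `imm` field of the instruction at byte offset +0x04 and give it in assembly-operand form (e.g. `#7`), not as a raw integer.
+0x04: 46 ca ⇒ word 0x46ca (big)
  top 4b → 0x4 → andi [RI]
  [11:9] rd=3 = r3
  [8:0] imm=202 = #202

#202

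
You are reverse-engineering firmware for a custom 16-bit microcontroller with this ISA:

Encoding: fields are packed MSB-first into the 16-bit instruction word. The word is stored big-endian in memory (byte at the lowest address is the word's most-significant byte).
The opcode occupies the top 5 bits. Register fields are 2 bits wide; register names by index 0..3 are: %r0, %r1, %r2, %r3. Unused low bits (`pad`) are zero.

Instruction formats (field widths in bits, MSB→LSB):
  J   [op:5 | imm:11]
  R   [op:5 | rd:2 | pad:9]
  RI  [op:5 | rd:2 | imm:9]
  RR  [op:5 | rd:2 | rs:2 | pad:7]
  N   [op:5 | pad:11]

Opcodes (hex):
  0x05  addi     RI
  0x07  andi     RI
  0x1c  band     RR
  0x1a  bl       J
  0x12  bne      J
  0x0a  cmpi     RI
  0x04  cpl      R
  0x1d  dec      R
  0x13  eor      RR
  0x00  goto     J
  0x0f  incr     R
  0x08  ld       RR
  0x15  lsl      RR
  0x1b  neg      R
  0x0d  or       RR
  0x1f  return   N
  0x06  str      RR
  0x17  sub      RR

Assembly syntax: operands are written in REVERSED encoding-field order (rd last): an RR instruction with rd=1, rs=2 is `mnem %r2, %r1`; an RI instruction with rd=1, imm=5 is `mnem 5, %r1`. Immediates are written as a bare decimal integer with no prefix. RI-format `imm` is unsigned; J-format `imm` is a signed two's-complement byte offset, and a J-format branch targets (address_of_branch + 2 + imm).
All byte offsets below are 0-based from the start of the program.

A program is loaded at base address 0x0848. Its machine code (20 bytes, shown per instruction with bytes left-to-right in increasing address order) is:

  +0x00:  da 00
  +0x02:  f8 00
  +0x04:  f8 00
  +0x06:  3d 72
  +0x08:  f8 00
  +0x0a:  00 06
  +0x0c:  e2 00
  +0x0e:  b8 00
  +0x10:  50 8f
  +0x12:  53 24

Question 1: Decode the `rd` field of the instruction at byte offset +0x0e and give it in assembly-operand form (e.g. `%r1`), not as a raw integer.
[0e] b8 00 → 0xb800
  opcode bits[15:11]=0x17: sub/RR
  rd: (w>>9)&0x3=0x0 → %r0
  rs: (w>>7)&0x3=0x0 → %r0

%r0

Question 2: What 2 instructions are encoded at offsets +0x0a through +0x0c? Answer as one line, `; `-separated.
goto 6; band %r0, %r1

[0a] 00 06 → 0x0006
  top 5b → 0x0 → goto [J]
  imm: (w>>0)&0x7ff=0x6 → 6
[0c] e2 00 → 0xe200
  top 5b → 0x1c → band [RR]
  rd: (w>>9)&0x3=0x1 → %r1
  rs: (w>>7)&0x3=0x0 → %r0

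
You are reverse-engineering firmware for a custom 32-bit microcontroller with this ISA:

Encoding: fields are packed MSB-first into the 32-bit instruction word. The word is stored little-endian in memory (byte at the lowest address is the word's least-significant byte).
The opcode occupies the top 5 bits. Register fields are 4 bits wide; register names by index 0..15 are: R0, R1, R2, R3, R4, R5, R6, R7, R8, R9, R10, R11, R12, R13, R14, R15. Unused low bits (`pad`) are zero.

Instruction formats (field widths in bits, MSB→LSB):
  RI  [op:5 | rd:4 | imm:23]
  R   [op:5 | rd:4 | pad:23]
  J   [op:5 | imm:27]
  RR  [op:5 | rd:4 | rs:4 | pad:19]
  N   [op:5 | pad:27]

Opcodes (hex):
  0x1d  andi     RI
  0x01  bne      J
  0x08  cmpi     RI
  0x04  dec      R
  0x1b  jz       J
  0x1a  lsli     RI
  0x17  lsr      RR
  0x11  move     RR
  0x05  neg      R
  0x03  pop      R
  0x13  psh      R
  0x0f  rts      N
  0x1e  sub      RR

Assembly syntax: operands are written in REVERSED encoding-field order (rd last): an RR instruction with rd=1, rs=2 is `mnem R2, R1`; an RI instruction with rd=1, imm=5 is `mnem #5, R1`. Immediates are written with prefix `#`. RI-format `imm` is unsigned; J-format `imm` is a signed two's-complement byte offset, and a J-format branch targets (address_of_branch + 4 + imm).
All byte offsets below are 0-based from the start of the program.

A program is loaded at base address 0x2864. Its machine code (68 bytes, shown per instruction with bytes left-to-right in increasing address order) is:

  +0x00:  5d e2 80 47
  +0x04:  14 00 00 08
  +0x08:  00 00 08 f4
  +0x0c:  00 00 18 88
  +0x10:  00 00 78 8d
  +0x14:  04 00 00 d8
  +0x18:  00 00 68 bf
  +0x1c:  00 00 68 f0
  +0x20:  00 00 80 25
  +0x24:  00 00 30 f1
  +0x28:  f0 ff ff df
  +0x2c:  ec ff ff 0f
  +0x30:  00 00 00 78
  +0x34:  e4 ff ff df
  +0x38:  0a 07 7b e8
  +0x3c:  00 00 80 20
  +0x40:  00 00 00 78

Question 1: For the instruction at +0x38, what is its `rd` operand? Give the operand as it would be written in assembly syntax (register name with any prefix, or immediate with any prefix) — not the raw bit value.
@+38  little-endian(0a 07 7b e8) = 0xe87b070a
  opcode bits[31:27]=0x1d: andi/RI
  [26:23] rd=0 = R0
  [22:0] imm=8062730 = #8062730

R0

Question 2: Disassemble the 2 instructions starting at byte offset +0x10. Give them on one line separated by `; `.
off 0x10: read 00 00 78 8d as little → 0x8d780000
  opcode bits[31:27]=0x11: move/RR
  [26:23] rd=10 = R10
  [22:19] rs=15 = R15
off 0x14: read 04 00 00 d8 as little → 0xd8000004
  opcode bits[31:27]=0x1b: jz/J
  [26:0] imm=4 = #4

move R15, R10; jz #4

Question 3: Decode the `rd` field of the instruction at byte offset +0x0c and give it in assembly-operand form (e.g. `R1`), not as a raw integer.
R0

[0c] 00 00 18 88 → 0x88180000
  op=0x88180000>>27=0x11 ⇒ move (RR)
  [26:23] rd=0 = R0
  [22:19] rs=3 = R3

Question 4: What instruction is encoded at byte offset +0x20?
dec R11

@+20  little-endian(00 00 80 25) = 0x25800000
  op=0x25800000>>27=0x4 ⇒ dec (R)
  rd@[26:23]=0xb ⇒ R11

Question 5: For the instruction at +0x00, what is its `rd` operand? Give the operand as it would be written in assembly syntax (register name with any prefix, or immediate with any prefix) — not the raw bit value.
R15

off 0x00: read 5d e2 80 47 as little → 0x4780e25d
  opcode bits[31:27]=0x8: cmpi/RI
  rd: (w>>23)&0xf=0xf → R15
  imm: (w>>0)&0x7fffff=0xe25d → #57949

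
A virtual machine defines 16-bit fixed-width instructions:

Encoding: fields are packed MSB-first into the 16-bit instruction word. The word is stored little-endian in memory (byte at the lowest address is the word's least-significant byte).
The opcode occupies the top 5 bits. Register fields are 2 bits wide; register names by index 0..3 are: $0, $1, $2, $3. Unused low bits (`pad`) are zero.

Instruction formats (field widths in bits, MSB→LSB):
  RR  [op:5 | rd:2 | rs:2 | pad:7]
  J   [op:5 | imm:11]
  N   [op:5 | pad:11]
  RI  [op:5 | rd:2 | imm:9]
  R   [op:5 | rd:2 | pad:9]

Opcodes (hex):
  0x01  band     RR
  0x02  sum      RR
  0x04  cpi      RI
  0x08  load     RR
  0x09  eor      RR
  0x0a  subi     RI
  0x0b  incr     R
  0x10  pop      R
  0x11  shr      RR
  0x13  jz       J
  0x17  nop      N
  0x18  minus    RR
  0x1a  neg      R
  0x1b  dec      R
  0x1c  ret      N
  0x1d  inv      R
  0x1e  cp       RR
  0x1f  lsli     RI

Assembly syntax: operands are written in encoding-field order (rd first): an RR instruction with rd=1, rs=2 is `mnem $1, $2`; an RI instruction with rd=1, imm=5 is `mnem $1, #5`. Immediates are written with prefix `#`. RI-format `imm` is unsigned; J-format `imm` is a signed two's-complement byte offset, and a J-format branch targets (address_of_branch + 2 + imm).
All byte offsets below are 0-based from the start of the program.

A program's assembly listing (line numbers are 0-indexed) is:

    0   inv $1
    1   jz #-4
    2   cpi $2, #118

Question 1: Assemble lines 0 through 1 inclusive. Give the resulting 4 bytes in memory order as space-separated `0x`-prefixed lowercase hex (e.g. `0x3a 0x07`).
line 0 (inv): pack op=0x1d:5|rd=1:2|pad=0:9 = 0xea00; little→ 00 ea
line 1 (jz): pack op=0x13:5|imm=-4:11 = 0x9ffc; little→ fc 9f

0x00 0xea 0xfc 0x9f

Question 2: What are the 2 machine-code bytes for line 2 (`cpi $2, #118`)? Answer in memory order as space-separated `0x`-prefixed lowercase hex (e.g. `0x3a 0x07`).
0x76 0x24

L2: cpi op=0x4:5|rd=2:2|imm=118:9 ⇒ 0x2476 ⇒ little 76 24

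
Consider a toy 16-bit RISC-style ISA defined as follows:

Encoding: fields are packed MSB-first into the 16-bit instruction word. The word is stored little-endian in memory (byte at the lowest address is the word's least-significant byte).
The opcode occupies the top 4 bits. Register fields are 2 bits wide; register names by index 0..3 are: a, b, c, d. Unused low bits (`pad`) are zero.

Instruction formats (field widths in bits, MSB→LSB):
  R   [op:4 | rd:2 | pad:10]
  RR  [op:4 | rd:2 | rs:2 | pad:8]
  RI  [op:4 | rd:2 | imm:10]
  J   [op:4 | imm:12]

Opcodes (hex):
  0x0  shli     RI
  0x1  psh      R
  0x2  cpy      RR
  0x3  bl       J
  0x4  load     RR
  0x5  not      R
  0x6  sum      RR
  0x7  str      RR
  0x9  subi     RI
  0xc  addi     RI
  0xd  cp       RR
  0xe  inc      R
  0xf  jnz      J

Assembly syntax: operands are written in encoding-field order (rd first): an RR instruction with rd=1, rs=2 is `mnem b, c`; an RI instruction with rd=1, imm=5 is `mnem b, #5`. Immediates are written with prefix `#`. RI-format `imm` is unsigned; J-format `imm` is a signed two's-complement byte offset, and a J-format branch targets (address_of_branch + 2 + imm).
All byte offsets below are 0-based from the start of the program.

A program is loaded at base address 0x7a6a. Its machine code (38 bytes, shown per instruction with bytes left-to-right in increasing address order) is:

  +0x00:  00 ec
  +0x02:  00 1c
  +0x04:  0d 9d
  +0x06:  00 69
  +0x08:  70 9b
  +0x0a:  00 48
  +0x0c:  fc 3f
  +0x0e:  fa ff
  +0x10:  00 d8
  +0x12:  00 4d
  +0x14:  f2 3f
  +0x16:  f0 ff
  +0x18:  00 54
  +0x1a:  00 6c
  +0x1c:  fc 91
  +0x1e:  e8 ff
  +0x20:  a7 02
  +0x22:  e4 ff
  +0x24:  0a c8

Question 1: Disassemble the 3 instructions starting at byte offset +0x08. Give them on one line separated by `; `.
subi c, #880; load c, a; bl #-4

@+08  little-endian(70 9b) = 0x9b70
  top 4b → 0x9 → subi [RI]
  rd: (w>>10)&0x3=0x2 → c
  imm: (w>>0)&0x3ff=0x370 → #880
@+0a  little-endian(00 48) = 0x4800
  top 4b → 0x4 → load [RR]
  rd: (w>>10)&0x3=0x2 → c
  rs: (w>>8)&0x3=0x0 → a
@+0c  little-endian(fc 3f) = 0x3ffc
  top 4b → 0x3 → bl [J]
  imm: (w>>0)&0xfff=0xffc (s12→-4) → #-4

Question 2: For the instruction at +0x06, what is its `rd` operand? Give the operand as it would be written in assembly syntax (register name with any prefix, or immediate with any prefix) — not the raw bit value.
c

off 0x06: read 00 69 as little → 0x6900
  top 4b → 0x6 → sum [RR]
  [11:10] rd=2 = c
  [9:8] rs=1 = b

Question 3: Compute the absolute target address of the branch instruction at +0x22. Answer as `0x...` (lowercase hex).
+0x22: e4 ff ⇒ word 0xffe4 (little)
  op=0xffe4>>12=0xf ⇒ jnz (J)
  imm: (w>>0)&0xfff=0xfe4 (s12→-28) → #-28
  target = base 0x7a6a + off 0x22 + 2 + imm -28 = 0x7a72

0x7a72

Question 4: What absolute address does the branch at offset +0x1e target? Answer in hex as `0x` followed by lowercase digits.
0x7a72

[1e] e8 ff → 0xffe8
  op=0xffe8>>12=0xf ⇒ jnz (J)
  imm@[11:0]=0xfe8 (s12→-24) ⇒ #-24
  target = base 0x7a6a + off 0x1e + 2 + imm -24 = 0x7a72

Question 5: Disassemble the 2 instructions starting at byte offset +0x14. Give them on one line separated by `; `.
@+14  little-endian(f2 3f) = 0x3ff2
  opcode bits[15:12]=0x3: bl/J
  [11:0] imm=4082 (s12→-14) = #-14
@+16  little-endian(f0 ff) = 0xfff0
  opcode bits[15:12]=0xf: jnz/J
  [11:0] imm=4080 (s12→-16) = #-16

bl #-14; jnz #-16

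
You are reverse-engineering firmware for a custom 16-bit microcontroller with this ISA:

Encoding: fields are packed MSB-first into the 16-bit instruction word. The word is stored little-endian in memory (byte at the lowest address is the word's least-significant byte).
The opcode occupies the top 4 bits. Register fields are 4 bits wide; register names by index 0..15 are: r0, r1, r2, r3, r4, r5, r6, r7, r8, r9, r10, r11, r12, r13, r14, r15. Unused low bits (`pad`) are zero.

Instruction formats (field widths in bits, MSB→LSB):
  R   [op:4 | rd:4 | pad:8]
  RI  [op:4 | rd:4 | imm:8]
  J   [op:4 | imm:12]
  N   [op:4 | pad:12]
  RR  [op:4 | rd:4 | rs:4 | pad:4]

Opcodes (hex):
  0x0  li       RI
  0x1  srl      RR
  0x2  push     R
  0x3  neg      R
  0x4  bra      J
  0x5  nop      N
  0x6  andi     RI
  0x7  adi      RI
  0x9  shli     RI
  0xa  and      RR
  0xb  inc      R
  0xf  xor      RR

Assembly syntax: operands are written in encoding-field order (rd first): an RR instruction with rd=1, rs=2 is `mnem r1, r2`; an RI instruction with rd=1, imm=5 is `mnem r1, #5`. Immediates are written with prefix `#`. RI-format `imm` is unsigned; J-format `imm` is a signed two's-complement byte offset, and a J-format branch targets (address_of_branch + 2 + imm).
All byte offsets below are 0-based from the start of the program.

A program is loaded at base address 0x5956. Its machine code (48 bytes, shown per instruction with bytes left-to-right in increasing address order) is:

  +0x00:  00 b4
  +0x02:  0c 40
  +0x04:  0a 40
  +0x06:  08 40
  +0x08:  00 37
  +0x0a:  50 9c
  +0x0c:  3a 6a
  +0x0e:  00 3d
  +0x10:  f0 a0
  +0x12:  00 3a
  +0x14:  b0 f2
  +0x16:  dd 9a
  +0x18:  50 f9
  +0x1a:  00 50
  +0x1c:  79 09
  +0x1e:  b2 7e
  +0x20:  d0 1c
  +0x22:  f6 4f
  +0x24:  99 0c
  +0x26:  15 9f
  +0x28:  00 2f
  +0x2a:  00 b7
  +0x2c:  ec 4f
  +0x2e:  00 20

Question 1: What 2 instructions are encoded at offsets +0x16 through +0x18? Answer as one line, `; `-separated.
[16] dd 9a → 0x9add
  opcode bits[15:12]=0x9: shli/RI
  rd: (w>>8)&0xf=0xa → r10
  imm: (w>>0)&0xff=0xdd → #221
[18] 50 f9 → 0xf950
  opcode bits[15:12]=0xf: xor/RR
  rd: (w>>8)&0xf=0x9 → r9
  rs: (w>>4)&0xf=0x5 → r5

shli r10, #221; xor r9, r5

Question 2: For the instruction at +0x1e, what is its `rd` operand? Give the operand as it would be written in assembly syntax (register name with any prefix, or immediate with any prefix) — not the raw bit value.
+0x1e: b2 7e ⇒ word 0x7eb2 (little)
  top 4b → 0x7 → adi [RI]
  [11:8] rd=14 = r14
  [7:0] imm=178 = #178

r14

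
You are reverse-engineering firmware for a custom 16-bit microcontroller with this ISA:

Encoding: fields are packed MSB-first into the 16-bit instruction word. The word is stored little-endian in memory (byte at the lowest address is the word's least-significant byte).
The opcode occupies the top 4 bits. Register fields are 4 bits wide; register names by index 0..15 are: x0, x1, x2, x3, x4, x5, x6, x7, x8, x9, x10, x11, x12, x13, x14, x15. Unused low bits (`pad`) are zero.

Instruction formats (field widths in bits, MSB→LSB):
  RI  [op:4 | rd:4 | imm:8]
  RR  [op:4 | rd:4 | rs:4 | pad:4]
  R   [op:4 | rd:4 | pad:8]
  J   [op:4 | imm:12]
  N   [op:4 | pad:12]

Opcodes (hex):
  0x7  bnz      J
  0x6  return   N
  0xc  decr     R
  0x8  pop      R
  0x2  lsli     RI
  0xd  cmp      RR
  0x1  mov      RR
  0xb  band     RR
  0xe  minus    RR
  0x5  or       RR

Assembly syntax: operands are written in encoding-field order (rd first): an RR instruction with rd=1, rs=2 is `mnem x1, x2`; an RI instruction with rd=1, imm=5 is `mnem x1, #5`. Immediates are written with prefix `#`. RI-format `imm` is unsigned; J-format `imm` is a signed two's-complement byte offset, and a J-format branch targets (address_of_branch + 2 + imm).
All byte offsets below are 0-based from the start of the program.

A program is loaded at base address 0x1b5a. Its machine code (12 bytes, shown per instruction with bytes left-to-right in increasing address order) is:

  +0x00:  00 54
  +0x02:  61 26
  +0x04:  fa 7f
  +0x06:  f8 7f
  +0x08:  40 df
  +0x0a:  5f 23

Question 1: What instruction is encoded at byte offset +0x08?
off 0x08: read 40 df as little → 0xdf40
  opcode bits[15:12]=0xd: cmp/RR
  rd: (w>>8)&0xf=0xf → x15
  rs: (w>>4)&0xf=0x4 → x4

cmp x15, x4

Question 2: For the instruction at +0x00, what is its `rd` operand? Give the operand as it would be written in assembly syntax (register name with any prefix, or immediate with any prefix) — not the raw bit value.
x4

+0x00: 00 54 ⇒ word 0x5400 (little)
  op=0x5400>>12=0x5 ⇒ or (RR)
  [11:8] rd=4 = x4
  [7:4] rs=0 = x0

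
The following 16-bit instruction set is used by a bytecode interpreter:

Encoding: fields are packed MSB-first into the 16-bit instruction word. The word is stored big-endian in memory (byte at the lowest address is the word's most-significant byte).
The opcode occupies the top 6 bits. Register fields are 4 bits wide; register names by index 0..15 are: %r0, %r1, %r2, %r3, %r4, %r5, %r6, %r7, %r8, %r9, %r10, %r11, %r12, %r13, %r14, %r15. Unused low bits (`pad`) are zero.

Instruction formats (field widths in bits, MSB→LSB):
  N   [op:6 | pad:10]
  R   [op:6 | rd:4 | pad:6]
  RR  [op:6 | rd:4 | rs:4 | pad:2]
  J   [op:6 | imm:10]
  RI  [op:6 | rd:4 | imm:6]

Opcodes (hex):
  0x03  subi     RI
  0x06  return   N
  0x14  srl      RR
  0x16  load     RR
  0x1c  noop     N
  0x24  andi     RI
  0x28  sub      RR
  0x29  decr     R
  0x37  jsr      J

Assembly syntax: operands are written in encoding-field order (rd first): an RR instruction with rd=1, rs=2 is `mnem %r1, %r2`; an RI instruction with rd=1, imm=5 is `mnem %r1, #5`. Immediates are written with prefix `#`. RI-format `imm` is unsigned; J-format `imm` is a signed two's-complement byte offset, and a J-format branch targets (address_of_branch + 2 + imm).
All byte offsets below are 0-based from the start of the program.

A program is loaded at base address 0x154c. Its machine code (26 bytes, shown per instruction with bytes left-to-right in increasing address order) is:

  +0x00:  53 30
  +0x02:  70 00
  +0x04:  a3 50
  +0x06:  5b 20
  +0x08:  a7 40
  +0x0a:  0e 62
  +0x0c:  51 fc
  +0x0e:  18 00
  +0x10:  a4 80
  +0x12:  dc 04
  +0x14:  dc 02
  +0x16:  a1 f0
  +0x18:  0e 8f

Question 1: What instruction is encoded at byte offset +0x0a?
off 0x0a: read 0e 62 as big → 0x0e62
  top 6b → 0x3 → subi [RI]
  [9:6] rd=9 = %r9
  [5:0] imm=34 = #34

subi %r9, #34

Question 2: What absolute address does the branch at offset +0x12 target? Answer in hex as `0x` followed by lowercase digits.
off 0x12: read dc 04 as big → 0xdc04
  top 6b → 0x37 → jsr [J]
  imm: (w>>0)&0x3ff=0x4 → #4
  target = base 0x154c + off 0x12 + 2 + imm 4 = 0x1564

0x1564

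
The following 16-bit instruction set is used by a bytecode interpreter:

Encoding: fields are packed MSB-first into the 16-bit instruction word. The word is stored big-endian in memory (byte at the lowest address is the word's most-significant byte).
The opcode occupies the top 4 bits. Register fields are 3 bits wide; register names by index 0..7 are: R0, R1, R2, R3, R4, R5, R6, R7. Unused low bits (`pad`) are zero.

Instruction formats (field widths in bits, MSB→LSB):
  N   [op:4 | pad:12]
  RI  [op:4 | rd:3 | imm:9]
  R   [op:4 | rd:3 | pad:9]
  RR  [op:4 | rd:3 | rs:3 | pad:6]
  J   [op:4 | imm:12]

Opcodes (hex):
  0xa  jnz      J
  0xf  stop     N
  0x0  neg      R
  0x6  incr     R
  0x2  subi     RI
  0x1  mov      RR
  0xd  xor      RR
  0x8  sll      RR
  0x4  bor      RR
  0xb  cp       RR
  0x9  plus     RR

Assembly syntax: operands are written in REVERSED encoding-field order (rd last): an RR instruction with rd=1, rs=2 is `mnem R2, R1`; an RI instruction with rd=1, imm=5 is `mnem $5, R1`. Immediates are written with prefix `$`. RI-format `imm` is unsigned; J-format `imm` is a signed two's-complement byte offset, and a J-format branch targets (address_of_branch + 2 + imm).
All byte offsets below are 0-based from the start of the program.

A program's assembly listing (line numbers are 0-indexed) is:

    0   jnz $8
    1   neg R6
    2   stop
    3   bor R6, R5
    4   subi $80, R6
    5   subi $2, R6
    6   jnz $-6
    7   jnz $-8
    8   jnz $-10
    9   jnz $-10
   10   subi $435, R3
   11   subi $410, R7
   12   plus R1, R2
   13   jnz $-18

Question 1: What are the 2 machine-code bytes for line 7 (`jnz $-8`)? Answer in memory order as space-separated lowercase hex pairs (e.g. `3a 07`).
7. jnz fields op=0xa:4|imm=-8:12 → word aff8h → af f8

af f8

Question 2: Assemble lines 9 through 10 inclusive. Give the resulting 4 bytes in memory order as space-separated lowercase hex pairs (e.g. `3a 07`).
af f6 27 b3

line 9 (jnz): pack op=0xa:4|imm=-10:12 = 0xaff6; big→ af f6
line 10 (subi): pack op=0x2:4|rd=3:3|imm=435:9 = 0x27b3; big→ 27 b3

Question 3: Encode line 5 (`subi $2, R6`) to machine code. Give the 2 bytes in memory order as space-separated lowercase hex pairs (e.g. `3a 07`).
L5: subi op=0x2:4|rd=6:3|imm=2:9 ⇒ 0x2c02 ⇒ big 2c 02

2c 02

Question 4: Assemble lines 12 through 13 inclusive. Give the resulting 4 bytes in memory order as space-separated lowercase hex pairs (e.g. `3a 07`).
94 40 af ee

L12: plus op=0x9:4|rd=2:3|rs=1:3|pad=0:6 ⇒ 0x9440 ⇒ big 94 40
L13: jnz op=0xa:4|imm=-18:12 ⇒ 0xafee ⇒ big af ee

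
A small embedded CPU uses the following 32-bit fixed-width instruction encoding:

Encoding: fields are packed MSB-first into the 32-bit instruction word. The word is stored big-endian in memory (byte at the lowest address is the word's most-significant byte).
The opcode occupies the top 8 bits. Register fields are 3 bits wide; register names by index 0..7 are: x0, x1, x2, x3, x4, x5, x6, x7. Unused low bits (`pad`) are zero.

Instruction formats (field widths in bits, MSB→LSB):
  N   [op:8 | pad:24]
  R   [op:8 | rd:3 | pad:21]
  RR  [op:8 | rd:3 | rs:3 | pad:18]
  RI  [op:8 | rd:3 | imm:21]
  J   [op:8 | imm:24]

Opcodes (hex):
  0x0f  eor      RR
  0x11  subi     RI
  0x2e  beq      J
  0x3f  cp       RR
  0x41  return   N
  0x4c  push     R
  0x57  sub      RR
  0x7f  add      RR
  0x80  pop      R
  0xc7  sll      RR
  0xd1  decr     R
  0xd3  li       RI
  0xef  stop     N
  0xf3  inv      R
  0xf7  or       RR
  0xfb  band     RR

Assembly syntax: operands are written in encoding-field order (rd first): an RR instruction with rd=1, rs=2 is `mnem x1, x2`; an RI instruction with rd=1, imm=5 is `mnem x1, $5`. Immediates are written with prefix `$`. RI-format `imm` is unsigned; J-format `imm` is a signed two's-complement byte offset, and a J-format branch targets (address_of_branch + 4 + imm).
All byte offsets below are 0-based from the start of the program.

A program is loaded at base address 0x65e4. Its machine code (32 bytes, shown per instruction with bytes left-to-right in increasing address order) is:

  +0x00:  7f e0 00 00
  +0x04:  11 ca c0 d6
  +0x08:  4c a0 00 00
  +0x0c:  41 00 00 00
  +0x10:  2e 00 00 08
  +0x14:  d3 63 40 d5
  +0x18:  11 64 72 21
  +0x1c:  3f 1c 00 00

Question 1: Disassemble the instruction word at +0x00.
add x7, x0

off 0x00: read 7f e0 00 00 as big → 0x7fe00000
  opcode bits[31:24]=0x7f: add/RR
  rd: (w>>21)&0x7=0x7 → x7
  rs: (w>>18)&0x7=0x0 → x0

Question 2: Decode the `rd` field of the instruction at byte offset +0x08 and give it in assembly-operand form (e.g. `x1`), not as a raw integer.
@+08  big-endian(4c a0 00 00) = 0x4ca00000
  top 8b → 0x4c → push [R]
  rd@[23:21]=0x5 ⇒ x5

x5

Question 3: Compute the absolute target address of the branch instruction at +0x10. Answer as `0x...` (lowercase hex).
0x6600

@+10  big-endian(2e 00 00 08) = 0x2e000008
  top 8b → 0x2e → beq [J]
  imm: (w>>0)&0xffffff=0x8 → $8
  target = base 0x65e4 + off 0x10 + 4 + imm 8 = 0x6600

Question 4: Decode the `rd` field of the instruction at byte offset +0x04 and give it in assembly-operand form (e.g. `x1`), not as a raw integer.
[04] 11 ca c0 d6 → 0x11cac0d6
  opcode bits[31:24]=0x11: subi/RI
  rd: (w>>21)&0x7=0x6 → x6
  imm: (w>>0)&0x1fffff=0xac0d6 → $704726

x6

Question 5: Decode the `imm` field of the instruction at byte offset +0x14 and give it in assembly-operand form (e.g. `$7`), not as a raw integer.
[14] d3 63 40 d5 → 0xd36340d5
  op=0xd36340d5>>24=0xd3 ⇒ li (RI)
  rd: (w>>21)&0x7=0x3 → x3
  imm: (w>>0)&0x1fffff=0x340d5 → $213205

$213205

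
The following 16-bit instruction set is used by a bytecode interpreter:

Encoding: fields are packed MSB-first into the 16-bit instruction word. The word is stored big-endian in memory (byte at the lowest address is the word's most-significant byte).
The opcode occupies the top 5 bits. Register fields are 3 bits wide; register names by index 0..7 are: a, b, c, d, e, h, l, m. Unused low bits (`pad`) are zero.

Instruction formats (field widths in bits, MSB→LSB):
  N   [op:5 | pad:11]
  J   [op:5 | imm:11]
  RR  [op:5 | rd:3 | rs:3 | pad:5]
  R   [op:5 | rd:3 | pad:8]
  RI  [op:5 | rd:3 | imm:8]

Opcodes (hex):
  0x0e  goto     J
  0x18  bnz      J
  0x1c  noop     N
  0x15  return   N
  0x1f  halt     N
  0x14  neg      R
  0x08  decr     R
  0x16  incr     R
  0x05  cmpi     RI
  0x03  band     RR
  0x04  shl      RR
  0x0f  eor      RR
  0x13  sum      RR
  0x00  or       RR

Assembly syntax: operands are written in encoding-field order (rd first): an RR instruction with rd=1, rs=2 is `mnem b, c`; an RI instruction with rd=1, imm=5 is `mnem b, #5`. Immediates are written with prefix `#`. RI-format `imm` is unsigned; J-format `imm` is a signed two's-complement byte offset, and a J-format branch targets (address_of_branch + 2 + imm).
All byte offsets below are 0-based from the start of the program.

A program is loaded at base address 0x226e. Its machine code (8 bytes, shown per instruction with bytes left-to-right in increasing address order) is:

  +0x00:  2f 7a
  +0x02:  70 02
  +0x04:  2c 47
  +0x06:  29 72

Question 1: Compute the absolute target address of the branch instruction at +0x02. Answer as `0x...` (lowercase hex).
0x2274

+0x02: 70 02 ⇒ word 0x7002 (big)
  opcode bits[15:11]=0xe: goto/J
  imm@[10:0]=0x2 ⇒ #2
  target = base 0x226e + off 0x02 + 2 + imm 2 = 0x2274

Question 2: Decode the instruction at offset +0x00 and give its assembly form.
+0x00: 2f 7a ⇒ word 0x2f7a (big)
  top 5b → 0x5 → cmpi [RI]
  rd@[10:8]=0x7 ⇒ m
  imm@[7:0]=0x7a ⇒ #122

cmpi m, #122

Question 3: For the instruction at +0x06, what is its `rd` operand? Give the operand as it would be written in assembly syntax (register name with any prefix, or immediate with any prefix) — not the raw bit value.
b

+0x06: 29 72 ⇒ word 0x2972 (big)
  op=0x2972>>11=0x5 ⇒ cmpi (RI)
  rd: (w>>8)&0x7=0x1 → b
  imm: (w>>0)&0xff=0x72 → #114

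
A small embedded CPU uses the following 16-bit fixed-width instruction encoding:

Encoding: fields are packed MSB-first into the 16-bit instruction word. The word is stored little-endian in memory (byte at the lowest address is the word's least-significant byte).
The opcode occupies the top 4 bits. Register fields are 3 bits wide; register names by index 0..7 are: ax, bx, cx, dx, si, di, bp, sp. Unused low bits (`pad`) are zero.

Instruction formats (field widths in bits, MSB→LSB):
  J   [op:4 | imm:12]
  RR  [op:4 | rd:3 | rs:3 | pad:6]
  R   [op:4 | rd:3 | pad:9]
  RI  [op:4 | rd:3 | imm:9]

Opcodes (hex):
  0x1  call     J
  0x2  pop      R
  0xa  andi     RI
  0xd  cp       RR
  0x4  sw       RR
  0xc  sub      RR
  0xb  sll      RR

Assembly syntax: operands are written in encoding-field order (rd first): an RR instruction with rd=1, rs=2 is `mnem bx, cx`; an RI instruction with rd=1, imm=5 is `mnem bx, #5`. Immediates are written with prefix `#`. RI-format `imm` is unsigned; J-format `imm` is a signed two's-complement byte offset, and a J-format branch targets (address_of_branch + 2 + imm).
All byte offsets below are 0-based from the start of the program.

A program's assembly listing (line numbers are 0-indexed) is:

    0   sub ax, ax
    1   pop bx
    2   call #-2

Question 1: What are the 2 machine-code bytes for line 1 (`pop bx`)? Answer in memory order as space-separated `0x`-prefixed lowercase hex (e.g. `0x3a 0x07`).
L1: pop op=0x2:4|rd=1:3|pad=0:9 ⇒ 0x2200 ⇒ little 00 22

0x00 0x22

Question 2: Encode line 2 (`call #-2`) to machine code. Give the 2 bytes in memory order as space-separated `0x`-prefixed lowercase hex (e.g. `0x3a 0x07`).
2. call fields op=0x1:4|imm=-2:12 → word 1ffeh → fe 1f

0xfe 0x1f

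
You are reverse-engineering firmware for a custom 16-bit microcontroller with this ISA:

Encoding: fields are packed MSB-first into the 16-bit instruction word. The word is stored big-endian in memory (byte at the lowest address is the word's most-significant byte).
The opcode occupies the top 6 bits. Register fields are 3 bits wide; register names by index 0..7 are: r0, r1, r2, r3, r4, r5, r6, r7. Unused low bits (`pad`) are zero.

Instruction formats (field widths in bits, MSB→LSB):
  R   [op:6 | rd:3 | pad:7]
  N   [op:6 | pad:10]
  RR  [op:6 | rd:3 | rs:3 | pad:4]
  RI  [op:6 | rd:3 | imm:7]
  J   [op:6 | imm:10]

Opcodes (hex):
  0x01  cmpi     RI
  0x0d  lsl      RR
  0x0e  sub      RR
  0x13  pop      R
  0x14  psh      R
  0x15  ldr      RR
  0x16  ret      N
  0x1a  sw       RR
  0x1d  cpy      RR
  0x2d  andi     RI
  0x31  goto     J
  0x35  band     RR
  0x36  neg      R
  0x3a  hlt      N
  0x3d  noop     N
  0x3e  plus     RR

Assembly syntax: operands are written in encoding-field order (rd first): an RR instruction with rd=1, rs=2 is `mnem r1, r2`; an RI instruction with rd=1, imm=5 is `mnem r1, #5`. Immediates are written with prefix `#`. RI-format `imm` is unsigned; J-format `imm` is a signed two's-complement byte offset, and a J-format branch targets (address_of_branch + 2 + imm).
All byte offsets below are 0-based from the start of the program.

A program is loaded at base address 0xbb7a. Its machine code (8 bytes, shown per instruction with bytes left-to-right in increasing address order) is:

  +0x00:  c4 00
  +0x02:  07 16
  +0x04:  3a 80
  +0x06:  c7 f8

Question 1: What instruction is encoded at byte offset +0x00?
goto #0

+0x00: c4 00 ⇒ word 0xc400 (big)
  op=0xc400>>10=0x31 ⇒ goto (J)
  imm@[9:0]=0x0 ⇒ #0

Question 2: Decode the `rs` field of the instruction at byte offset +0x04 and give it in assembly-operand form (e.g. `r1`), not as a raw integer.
r0

+0x04: 3a 80 ⇒ word 0x3a80 (big)
  top 6b → 0xe → sub [RR]
  [9:7] rd=5 = r5
  [6:4] rs=0 = r0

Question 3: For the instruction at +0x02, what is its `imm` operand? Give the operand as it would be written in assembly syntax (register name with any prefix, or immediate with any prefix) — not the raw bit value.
#22

off 0x02: read 07 16 as big → 0x0716
  top 6b → 0x1 → cmpi [RI]
  rd@[9:7]=0x6 ⇒ r6
  imm@[6:0]=0x16 ⇒ #22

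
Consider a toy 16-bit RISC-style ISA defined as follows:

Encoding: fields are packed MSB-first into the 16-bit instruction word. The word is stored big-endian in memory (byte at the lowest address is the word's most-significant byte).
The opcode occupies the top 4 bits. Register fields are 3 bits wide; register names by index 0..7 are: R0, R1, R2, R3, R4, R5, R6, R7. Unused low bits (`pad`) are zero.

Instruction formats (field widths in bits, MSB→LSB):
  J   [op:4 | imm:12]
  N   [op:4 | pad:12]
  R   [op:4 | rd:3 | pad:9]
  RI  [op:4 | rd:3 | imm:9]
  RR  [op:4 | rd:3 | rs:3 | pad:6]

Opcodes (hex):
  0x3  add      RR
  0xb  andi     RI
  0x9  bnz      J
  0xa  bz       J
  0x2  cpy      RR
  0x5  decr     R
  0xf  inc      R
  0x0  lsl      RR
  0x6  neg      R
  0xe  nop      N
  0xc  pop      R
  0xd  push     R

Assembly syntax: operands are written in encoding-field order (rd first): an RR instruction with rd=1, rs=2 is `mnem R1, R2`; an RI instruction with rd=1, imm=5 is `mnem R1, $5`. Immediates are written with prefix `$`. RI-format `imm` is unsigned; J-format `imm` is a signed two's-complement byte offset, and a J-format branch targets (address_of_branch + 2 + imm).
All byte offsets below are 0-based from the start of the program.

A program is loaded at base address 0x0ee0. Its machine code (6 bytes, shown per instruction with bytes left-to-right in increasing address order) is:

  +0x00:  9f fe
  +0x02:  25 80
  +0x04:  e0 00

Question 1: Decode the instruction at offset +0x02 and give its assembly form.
cpy R2, R6

+0x02: 25 80 ⇒ word 0x2580 (big)
  op=0x2580>>12=0x2 ⇒ cpy (RR)
  rd@[11:9]=0x2 ⇒ R2
  rs@[8:6]=0x6 ⇒ R6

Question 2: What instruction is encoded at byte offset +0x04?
@+04  big-endian(e0 00) = 0xe000
  opcode bits[15:12]=0xe: nop/N

nop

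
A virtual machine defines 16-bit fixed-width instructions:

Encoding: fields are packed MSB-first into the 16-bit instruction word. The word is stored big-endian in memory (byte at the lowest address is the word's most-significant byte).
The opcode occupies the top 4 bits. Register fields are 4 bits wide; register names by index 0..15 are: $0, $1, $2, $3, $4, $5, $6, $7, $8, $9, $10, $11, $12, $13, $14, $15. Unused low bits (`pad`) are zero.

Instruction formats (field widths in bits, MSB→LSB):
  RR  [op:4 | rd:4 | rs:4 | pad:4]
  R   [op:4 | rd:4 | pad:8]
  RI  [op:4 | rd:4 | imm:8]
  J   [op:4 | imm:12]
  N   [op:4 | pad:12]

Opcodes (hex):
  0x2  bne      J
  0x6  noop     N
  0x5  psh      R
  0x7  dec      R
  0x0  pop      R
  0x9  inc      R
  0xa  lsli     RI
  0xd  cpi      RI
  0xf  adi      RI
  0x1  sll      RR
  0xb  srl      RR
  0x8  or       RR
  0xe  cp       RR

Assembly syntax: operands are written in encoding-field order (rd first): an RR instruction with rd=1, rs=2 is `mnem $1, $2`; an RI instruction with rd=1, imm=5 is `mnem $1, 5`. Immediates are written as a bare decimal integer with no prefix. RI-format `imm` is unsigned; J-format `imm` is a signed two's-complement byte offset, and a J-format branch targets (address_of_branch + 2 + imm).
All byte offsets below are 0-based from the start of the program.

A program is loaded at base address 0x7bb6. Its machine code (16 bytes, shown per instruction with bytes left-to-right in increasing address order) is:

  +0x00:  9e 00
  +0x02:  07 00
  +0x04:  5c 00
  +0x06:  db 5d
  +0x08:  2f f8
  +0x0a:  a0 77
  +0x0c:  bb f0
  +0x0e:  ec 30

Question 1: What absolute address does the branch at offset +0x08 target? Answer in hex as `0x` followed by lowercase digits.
+0x08: 2f f8 ⇒ word 0x2ff8 (big)
  top 4b → 0x2 → bne [J]
  [11:0] imm=4088 (s12→-8) = -8
  target = base 0x7bb6 + off 0x08 + 2 + imm -8 = 0x7bb8

0x7bb8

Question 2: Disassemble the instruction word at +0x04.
psh $12

[04] 5c 00 → 0x5c00
  op=0x5c00>>12=0x5 ⇒ psh (R)
  [11:8] rd=12 = $12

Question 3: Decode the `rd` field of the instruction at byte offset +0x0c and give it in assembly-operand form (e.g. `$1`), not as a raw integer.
$11

[0c] bb f0 → 0xbbf0
  op=0xbbf0>>12=0xb ⇒ srl (RR)
  rd: (w>>8)&0xf=0xb → $11
  rs: (w>>4)&0xf=0xf → $15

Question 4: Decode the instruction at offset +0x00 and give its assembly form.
[00] 9e 00 → 0x9e00
  opcode bits[15:12]=0x9: inc/R
  [11:8] rd=14 = $14

inc $14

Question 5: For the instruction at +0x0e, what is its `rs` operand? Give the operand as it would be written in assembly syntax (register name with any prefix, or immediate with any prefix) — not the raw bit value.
$3

+0x0e: ec 30 ⇒ word 0xec30 (big)
  op=0xec30>>12=0xe ⇒ cp (RR)
  rd: (w>>8)&0xf=0xc → $12
  rs: (w>>4)&0xf=0x3 → $3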